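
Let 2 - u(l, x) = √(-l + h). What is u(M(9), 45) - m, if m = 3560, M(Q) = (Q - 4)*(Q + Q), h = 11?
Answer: -3558 - I*√79 ≈ -3558.0 - 8.8882*I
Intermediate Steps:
M(Q) = 2*Q*(-4 + Q) (M(Q) = (-4 + Q)*(2*Q) = 2*Q*(-4 + Q))
u(l, x) = 2 - √(11 - l) (u(l, x) = 2 - √(-l + 11) = 2 - √(11 - l))
u(M(9), 45) - m = (2 - √(11 - 2*9*(-4 + 9))) - 1*3560 = (2 - √(11 - 2*9*5)) - 3560 = (2 - √(11 - 1*90)) - 3560 = (2 - √(11 - 90)) - 3560 = (2 - √(-79)) - 3560 = (2 - I*√79) - 3560 = -3558 - I*√79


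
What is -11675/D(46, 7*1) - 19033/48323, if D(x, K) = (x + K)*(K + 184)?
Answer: -3962524/2561119 ≈ -1.5472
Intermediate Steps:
D(x, K) = (184 + K)*(K + x) (D(x, K) = (K + x)*(184 + K) = (184 + K)*(K + x))
-11675/D(46, 7*1) - 19033/48323 = -11675/((7*1)² + 184*(7*1) + 184*46 + (7*1)*46) - 19033/48323 = -11675/(7² + 184*7 + 8464 + 7*46) - 19033*1/48323 = -11675/(49 + 1288 + 8464 + 322) - 19033/48323 = -11675/10123 - 19033/48323 = -3962524/2561119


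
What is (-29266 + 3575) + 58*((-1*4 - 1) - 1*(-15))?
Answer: -25111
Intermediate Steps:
(-29266 + 3575) + 58*((-1*4 - 1) - 1*(-15)) = -25691 + 58*((-4 - 1) + 15) = -25691 + 58*(-5 + 15) = -25691 + 58*10 = -25691 + 580 = -25111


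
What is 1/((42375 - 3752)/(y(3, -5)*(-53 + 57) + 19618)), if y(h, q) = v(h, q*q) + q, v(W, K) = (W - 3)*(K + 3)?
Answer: 19598/38623 ≈ 0.50742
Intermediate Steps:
v(W, K) = (-3 + W)*(3 + K)
y(h, q) = -9 + q - 3*q² + 3*h + h*q² (y(h, q) = (-9 - 3*q*q + 3*h + (q*q)*h) + q = (-9 - 3*q² + 3*h + q²*h) + q = (-9 - 3*q² + 3*h + h*q²) + q = -9 + q - 3*q² + 3*h + h*q²)
1/((42375 - 3752)/(y(3, -5)*(-53 + 57) + 19618)) = 1/((42375 - 3752)/((-9 - 5 - 3*(-5)² + 3*3 + 3*(-5)²)*(-53 + 57) + 19618)) = 1/(38623/((-9 - 5 - 3*25 + 9 + 3*25)*4 + 19618)) = 1/(38623/((-9 - 5 - 75 + 9 + 75)*4 + 19618)) = 1/(38623/(-5*4 + 19618)) = 1/(38623/(-20 + 19618)) = 1/(38623/19598) = 19598/38623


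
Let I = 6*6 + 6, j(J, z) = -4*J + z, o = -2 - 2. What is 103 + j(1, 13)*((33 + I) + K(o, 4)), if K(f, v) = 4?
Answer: 814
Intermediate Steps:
o = -4
j(J, z) = z - 4*J
I = 42 (I = 36 + 6 = 42)
103 + j(1, 13)*((33 + I) + K(o, 4)) = 103 + (13 - 4*1)*((33 + 42) + 4) = 103 + (13 - 4)*(75 + 4) = 103 + 9*79 = 103 + 711 = 814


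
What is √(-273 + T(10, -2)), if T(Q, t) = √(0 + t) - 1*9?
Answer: √(-282 + I*√2) ≈ 0.04211 + 16.793*I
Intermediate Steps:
T(Q, t) = -9 + √t (T(Q, t) = √t - 9 = -9 + √t)
√(-273 + T(10, -2)) = √(-273 + (-9 + √(-2))) = √(-273 + (-9 + I*√2)) = √(-282 + I*√2)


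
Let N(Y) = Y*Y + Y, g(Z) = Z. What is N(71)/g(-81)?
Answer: -568/9 ≈ -63.111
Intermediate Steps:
N(Y) = Y + Y² (N(Y) = Y² + Y = Y + Y²)
N(71)/g(-81) = (71*(1 + 71))/(-81) = (71*72)*(-1/81) = 5112*(-1/81) = -568/9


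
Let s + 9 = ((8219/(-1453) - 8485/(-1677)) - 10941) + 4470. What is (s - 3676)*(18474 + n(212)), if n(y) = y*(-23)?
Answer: -25886812586524/187437 ≈ -1.3811e+8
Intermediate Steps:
n(y) = -23*y
s = -15791147438/2436681 (s = -9 + (((8219/(-1453) - 8485/(-1677)) - 10941) + 4470) = -9 + (((8219*(-1/1453) - 8485*(-1/1677)) - 10941) + 4470) = -9 + (((-8219/1453 + 8485/1677) - 10941) + 4470) = -9 + ((-1454558/2436681 - 10941) + 4470) = -9 + (-26661181379/2436681 + 4470) = -9 - 15769217309/2436681 = -15791147438/2436681 ≈ -6480.6)
(s - 3676)*(18474 + n(212)) = (-15791147438/2436681 - 3676)*(18474 - 23*212) = -24748386794*(18474 - 4876)/2436681 = -24748386794/2436681*13598 = -25886812586524/187437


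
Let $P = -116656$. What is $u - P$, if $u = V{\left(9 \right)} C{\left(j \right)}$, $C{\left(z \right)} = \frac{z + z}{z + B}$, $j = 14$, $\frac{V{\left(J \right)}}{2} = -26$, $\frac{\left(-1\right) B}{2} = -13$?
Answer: $\frac{583098}{5} \approx 1.1662 \cdot 10^{5}$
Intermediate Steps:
$B = 26$ ($B = \left(-2\right) \left(-13\right) = 26$)
$V{\left(J \right)} = -52$ ($V{\left(J \right)} = 2 \left(-26\right) = -52$)
$C{\left(z \right)} = \frac{2 z}{26 + z}$ ($C{\left(z \right)} = \frac{z + z}{z + 26} = \frac{2 z}{26 + z}$)
$u = - \frac{182}{5}$ ($u = - 52 \cdot 2 \cdot 14 \frac{1}{26 + 14} = - 52 \cdot 2 \cdot 14 \cdot \frac{1}{40} = \left(-52\right) \frac{7}{10} = - \frac{182}{5} \approx -36.4$)
$u - P = - \frac{182}{5} - -116656 = - \frac{182}{5} + 116656 = \frac{583098}{5}$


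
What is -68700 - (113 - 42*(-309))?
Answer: -81791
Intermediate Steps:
-68700 - (113 - 42*(-309)) = -68700 - (113 + 12978) = -68700 - 1*13091 = -68700 - 13091 = -81791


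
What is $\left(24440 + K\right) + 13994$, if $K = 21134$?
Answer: $59568$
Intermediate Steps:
$\left(24440 + K\right) + 13994 = \left(24440 + 21134\right) + 13994 = 45574 + 13994 = 59568$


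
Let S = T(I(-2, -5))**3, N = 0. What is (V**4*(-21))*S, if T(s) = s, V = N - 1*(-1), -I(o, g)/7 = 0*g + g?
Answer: -900375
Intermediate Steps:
I(o, g) = -7*g (I(o, g) = -7*(0*g + g) = -7*(0 + g) = -7*g)
V = 1 (V = 0 - 1*(-1) = 0 + 1 = 1)
S = 42875 (S = (-7*(-5))**3 = 35**3 = 42875)
(V**4*(-21))*S = (1**4*(-21))*42875 = (1*(-21))*42875 = -21*42875 = -900375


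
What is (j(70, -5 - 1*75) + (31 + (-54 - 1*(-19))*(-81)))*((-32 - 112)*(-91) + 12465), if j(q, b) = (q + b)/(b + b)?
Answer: 1172517633/16 ≈ 7.3282e+7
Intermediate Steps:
j(q, b) = (b + q)/(2*b) (j(q, b) = (b + q)/((2*b)) = (b + q)*(1/(2*b)) = (b + q)/(2*b))
(j(70, -5 - 1*75) + (31 + (-54 - 1*(-19))*(-81)))*((-32 - 112)*(-91) + 12465) = (((-5 - 1*75) + 70)/(2*(-5 - 1*75)) + (31 + (-54 - 1*(-19))*(-81)))*((-32 - 112)*(-91) + 12465) = (((-5 - 75) + 70)/(2*(-5 - 75)) + (31 + (-54 + 19)*(-81)))*(-144*(-91) + 12465) = ((½)*(-80 + 70)/(-80) + (31 - 35*(-81)))*(13104 + 12465) = ((½)*(-1/80)*(-10) + (31 + 2835))*25569 = (1/16 + 2866)*25569 = (45857/16)*25569 = 1172517633/16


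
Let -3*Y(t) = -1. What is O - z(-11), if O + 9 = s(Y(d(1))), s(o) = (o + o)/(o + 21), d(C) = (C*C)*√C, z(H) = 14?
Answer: -735/32 ≈ -22.969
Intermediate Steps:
d(C) = C^(5/2) (d(C) = C²*√C = C^(5/2))
Y(t) = ⅓ (Y(t) = -⅓*(-1) = ⅓)
s(o) = 2*o/(21 + o) (s(o) = (2*o)/(21 + o) = 2*o/(21 + o))
O = -287/32 (O = -9 + 2*(⅓)/(21 + ⅓) = -9 + 2*(⅓)/(64/3) = -9 + 2*(⅓)*(3/64) = -9 + 1/32 = -287/32 ≈ -8.9688)
O - z(-11) = -287/32 - 1*14 = -287/32 - 14 = -735/32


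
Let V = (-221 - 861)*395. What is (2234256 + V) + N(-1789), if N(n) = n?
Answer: 1805077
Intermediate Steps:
V = -427390 (V = -1082*395 = -427390)
(2234256 + V) + N(-1789) = (2234256 - 427390) - 1789 = 1806866 - 1789 = 1805077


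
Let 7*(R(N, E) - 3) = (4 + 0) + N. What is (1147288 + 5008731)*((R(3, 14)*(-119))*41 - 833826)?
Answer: -5253189565498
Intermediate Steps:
R(N, E) = 25/7 + N/7 (R(N, E) = 3 + ((4 + 0) + N)/7 = 3 + (4 + N)/7 = 3 + (4/7 + N/7) = 25/7 + N/7)
(1147288 + 5008731)*((R(3, 14)*(-119))*41 - 833826) = (1147288 + 5008731)*(((25/7 + (⅐)*3)*(-119))*41 - 833826) = 6156019*(((25/7 + 3/7)*(-119))*41 - 833826) = 6156019*((4*(-119))*41 - 833826) = 6156019*(-476*41 - 833826) = 6156019*(-19516 - 833826) = 6156019*(-853342) = -5253189565498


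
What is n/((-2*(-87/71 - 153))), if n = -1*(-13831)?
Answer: 982001/21900 ≈ 44.840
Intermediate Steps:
n = 13831
n/((-2*(-87/71 - 153))) = 13831/((-2*(-87/71 - 153))) = 13831/((-2*(-10950/71))) = 13831/(21900/71) = 13831*(71/21900) = 982001/21900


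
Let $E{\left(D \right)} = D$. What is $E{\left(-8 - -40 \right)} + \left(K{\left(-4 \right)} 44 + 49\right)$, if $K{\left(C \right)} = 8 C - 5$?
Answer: $-1547$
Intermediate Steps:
$K{\left(C \right)} = -5 + 8 C$
$E{\left(-8 - -40 \right)} + \left(K{\left(-4 \right)} 44 + 49\right) = \left(-8 - -40\right) + \left(\left(-5 + 8 \left(-4\right)\right) 44 + 49\right) = \left(-8 + 40\right) + \left(\left(-5 - 32\right) 44 + 49\right) = 32 + \left(\left(-37\right) 44 + 49\right) = 32 + \left(-1628 + 49\right) = 32 - 1579 = -1547$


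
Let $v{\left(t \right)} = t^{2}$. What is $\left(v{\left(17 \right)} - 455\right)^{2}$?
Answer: $27556$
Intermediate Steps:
$\left(v{\left(17 \right)} - 455\right)^{2} = \left(17^{2} - 455\right)^{2} = \left(289 - 455\right)^{2} = \left(-166\right)^{2} = 27556$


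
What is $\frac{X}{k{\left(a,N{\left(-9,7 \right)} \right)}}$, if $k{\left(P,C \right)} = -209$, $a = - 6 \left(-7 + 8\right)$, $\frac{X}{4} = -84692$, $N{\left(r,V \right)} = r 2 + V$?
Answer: $\frac{338768}{209} \approx 1620.9$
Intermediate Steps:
$N{\left(r,V \right)} = V + 2 r$ ($N{\left(r,V \right)} = 2 r + V = V + 2 r$)
$X = -338768$ ($X = 4 \left(-84692\right) = -338768$)
$a = -6$ ($a = \left(-6\right) 1 = -6$)
$\frac{X}{k{\left(a,N{\left(-9,7 \right)} \right)}} = - \frac{338768}{-209} = \left(-338768\right) \left(- \frac{1}{209}\right) = \frac{338768}{209}$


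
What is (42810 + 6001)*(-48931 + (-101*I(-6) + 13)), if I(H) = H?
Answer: -2358157032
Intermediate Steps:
(42810 + 6001)*(-48931 + (-101*I(-6) + 13)) = (42810 + 6001)*(-48931 + (-101*(-6) + 13)) = 48811*(-48931 + (606 + 13)) = 48811*(-48931 + 619) = 48811*(-48312) = -2358157032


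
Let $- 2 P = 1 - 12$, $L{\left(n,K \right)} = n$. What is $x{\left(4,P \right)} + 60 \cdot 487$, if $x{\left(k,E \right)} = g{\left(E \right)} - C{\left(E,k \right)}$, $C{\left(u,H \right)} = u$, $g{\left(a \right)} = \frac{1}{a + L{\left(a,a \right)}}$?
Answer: $\frac{642721}{22} \approx 29215.0$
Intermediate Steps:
$g{\left(a \right)} = \frac{1}{2 a}$ ($g{\left(a \right)} = \frac{1}{a + a} = \frac{1}{2 a}$)
$P = \frac{11}{2}$ ($P = - \frac{1 - 12}{2} = \left(- \frac{1}{2}\right) \left(-11\right) = \frac{11}{2} \approx 5.5$)
$x{\left(k,E \right)} = \frac{1}{2 E} - E$
$x{\left(4,P \right)} + 60 \cdot 487 = \left(\frac{1}{2 \cdot \frac{11}{2}} - \frac{11}{2}\right) + 60 \cdot 487 = \left(\frac{1}{2} \cdot \frac{2}{11} - \frac{11}{2}\right) + 29220 = \left(\frac{1}{11} - \frac{11}{2}\right) + 29220 = - \frac{119}{22} + 29220 = \frac{642721}{22}$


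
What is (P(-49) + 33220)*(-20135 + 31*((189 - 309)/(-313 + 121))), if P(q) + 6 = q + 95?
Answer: -1338091375/2 ≈ -6.6905e+8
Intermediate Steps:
P(q) = 89 + q (P(q) = -6 + (q + 95) = -6 + (95 + q) = 89 + q)
(P(-49) + 33220)*(-20135 + 31*((189 - 309)/(-313 + 121))) = ((89 - 49) + 33220)*(-20135 + 31*((189 - 309)/(-313 + 121))) = (40 + 33220)*(-20135 + 31*(-120/(-192))) = 33260*(-20135 + 31*(-120*(-1/192))) = 33260*(-20135 + 31*(5/8)) = 33260*(-20135 + 155/8) = 33260*(-160925/8) = -1338091375/2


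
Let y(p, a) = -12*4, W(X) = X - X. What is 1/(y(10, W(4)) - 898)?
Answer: -1/946 ≈ -0.0010571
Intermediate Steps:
W(X) = 0
y(p, a) = -48 (y(p, a) = -2*24 = -48)
1/(y(10, W(4)) - 898) = 1/(-48 - 898) = 1/(-946) = -1/946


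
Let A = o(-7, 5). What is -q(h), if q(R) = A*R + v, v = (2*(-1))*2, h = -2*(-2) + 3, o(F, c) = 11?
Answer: -73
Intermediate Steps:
h = 7 (h = 4 + 3 = 7)
A = 11
v = -4 (v = -2*2 = -4)
q(R) = -4 + 11*R (q(R) = 11*R - 4 = -4 + 11*R)
-q(h) = -(-4 + 11*7) = -(-4 + 77) = -1*73 = -73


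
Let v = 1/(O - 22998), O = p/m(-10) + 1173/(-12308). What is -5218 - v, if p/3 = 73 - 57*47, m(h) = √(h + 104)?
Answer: -7545465838466310498/1446045592453135 - 683001328*√94/4338136777359405 ≈ -5218.0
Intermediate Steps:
m(h) = √(104 + h)
p = -7818 (p = 3*(73 - 57*47) = 3*(73 - 2679) = 3*(-2606) = -7818)
O = -69/724 - 3909*√94/47 (O = -7818/√(104 - 10) + 1173/(-12308) = -7818*√94/94 + 1173*(-1/12308) = -3909*√94/47 - 69/724 = -69/724 - 3909*√94/47 ≈ -806.46)
v = 1/(-16650621/724 - 3909*√94/47) (v = 1/((-69/724 - 3909*√94/47) - 22998) = 1/(-16650621/724 - 3909*√94/47) ≈ -4.2009e-5)
-5218 - v = -5218 - (-62954147932/1446045592453135 + 683001328*√94/4338136777359405) = -5218 + (62954147932/1446045592453135 - 683001328*√94/4338136777359405) = -7545465838466310498/1446045592453135 - 683001328*√94/4338136777359405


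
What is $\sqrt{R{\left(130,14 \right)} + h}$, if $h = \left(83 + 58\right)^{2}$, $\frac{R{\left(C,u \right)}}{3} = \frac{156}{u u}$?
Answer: $\frac{3 \sqrt{108254}}{7} \approx 141.01$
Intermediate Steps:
$R{\left(C,u \right)} = \frac{468}{u^{2}}$ ($R{\left(C,u \right)} = 3 \frac{156}{u u} = 3 \frac{156}{u^{2}} = \frac{468}{u^{2}}$)
$h = 19881$ ($h = 141^{2} = 19881$)
$\sqrt{R{\left(130,14 \right)} + h} = \sqrt{\frac{468}{196} + 19881} = \sqrt{468 \cdot \frac{1}{196} + 19881} = \sqrt{\frac{117}{49} + 19881} = \sqrt{\frac{974286}{49}} = \frac{3 \sqrt{108254}}{7}$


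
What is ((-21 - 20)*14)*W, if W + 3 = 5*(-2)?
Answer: 7462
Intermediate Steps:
W = -13 (W = -3 + 5*(-2) = -3 - 10 = -13)
((-21 - 20)*14)*W = ((-21 - 20)*14)*(-13) = -41*14*(-13) = -574*(-13) = 7462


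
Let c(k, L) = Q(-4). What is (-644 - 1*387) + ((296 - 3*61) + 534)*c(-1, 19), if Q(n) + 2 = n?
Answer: -4913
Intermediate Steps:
Q(n) = -2 + n
c(k, L) = -6 (c(k, L) = -2 - 4 = -6)
(-644 - 1*387) + ((296 - 3*61) + 534)*c(-1, 19) = (-644 - 1*387) + ((296 - 3*61) + 534)*(-6) = (-644 - 387) + ((296 - 183) + 534)*(-6) = -1031 + (113 + 534)*(-6) = -1031 + 647*(-6) = -1031 - 3882 = -4913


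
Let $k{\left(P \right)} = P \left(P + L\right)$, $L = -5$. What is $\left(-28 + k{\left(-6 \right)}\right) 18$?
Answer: $684$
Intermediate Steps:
$k{\left(P \right)} = P \left(-5 + P\right)$ ($k{\left(P \right)} = P \left(P - 5\right) = P \left(-5 + P\right)$)
$\left(-28 + k{\left(-6 \right)}\right) 18 = \left(-28 - 6 \left(-5 - 6\right)\right) 18 = \left(-28 - -66\right) 18 = \left(-28 + 66\right) 18 = 38 \cdot 18 = 684$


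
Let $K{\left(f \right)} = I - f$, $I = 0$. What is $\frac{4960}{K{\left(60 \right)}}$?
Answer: $- \frac{248}{3} \approx -82.667$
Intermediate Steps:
$K{\left(f \right)} = - f$ ($K{\left(f \right)} = 0 - f = - f$)
$\frac{4960}{K{\left(60 \right)}} = \frac{4960}{\left(-1\right) 60} = \frac{4960}{-60} = 4960 \left(- \frac{1}{60}\right) = - \frac{248}{3}$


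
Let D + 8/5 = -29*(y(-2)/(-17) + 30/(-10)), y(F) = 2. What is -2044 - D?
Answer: -181289/85 ≈ -2132.8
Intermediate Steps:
D = 7549/85 (D = -8/5 - 29*(2/(-17) + 30/(-10)) = -8/5 - 29*(2*(-1/17) + 30*(-1/10)) = -8/5 - 29*(-2/17 - 3) = -8/5 - 29*(-53/17) = -8/5 + 1537/17 = 7549/85 ≈ 88.812)
-2044 - D = -2044 - 1*7549/85 = -2044 - 7549/85 = -181289/85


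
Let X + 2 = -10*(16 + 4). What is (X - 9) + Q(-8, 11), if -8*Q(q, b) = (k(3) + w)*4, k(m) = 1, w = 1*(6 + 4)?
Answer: -433/2 ≈ -216.50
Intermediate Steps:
w = 10 (w = 1*10 = 10)
Q(q, b) = -11/2 (Q(q, b) = -(1 + 10)*4/8 = -11*4/8 = -⅛*44 = -11/2)
X = -202 (X = -2 - 10*(16 + 4) = -2 - 10*20 = -2 - 200 = -202)
(X - 9) + Q(-8, 11) = (-202 - 9) - 11/2 = -211 - 11/2 = -433/2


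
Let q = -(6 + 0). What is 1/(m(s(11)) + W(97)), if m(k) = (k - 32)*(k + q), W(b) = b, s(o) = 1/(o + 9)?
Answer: 400/114841 ≈ 0.0034831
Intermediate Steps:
s(o) = 1/(9 + o)
q = -6 (q = -1*6 = -6)
m(k) = (-32 + k)*(-6 + k) (m(k) = (k - 32)*(k - 6) = (-32 + k)*(-6 + k))
1/(m(s(11)) + W(97)) = 1/((192 + (1/(9 + 11))² - 38/(9 + 11)) + 97) = 1/((192 + (1/20)² - 38/20) + 97) = 1/((192 + (1/20)² - 38*1/20) + 97) = 1/((192 + 1/400 - 19/10) + 97) = 1/(76041/400 + 97) = 1/(114841/400) = 400/114841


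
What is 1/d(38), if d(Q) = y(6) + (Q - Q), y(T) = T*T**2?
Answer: 1/216 ≈ 0.0046296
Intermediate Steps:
y(T) = T**3
d(Q) = 216 (d(Q) = 6**3 + (Q - Q) = 216 + 0 = 216)
1/d(38) = 1/216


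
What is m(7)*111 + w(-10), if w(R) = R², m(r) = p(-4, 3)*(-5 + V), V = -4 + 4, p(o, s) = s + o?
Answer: 655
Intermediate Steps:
p(o, s) = o + s
V = 0
m(r) = 5 (m(r) = (-4 + 3)*(-5 + 0) = -1*(-5) = 5)
m(7)*111 + w(-10) = 5*111 + (-10)² = 555 + 100 = 655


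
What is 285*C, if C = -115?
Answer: -32775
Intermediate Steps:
285*C = 285*(-115) = -32775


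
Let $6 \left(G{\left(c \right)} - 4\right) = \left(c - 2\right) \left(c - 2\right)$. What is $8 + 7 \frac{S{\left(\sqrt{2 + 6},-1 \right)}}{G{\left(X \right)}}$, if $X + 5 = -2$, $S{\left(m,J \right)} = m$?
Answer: $8 + \frac{4 \sqrt{2}}{5} \approx 9.1314$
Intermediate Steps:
$X = -7$ ($X = -5 - 2 = -7$)
$G{\left(c \right)} = 4 + \frac{\left(-2 + c\right)^{2}}{6}$ ($G{\left(c \right)} = 4 + \frac{\left(c - 2\right) \left(c - 2\right)}{6} = 4 + \frac{\left(-2 + c\right) \left(-2 + c\right)}{6} = 4 + \frac{\left(-2 + c\right)^{2}}{6}$)
$8 + 7 \frac{S{\left(\sqrt{2 + 6},-1 \right)}}{G{\left(X \right)}} = 8 + 7 \frac{\sqrt{2 + 6}}{4 + \frac{\left(-2 - 7\right)^{2}}{6}} = 8 + 7 \frac{\sqrt{8}}{4 + \frac{\left(-9\right)^{2}}{6}} = 8 + 7 \frac{2 \sqrt{2}}{4 + \frac{1}{6} \cdot 81} = 8 + 7 \frac{2 \sqrt{2}}{4 + \frac{27}{2}} = 8 + 7 \frac{2 \sqrt{2}}{\frac{35}{2}} = 8 + 7 \cdot 2 \sqrt{2} \cdot \frac{2}{35} = 8 + 7 \frac{4 \sqrt{2}}{35} = 8 + \frac{4 \sqrt{2}}{5}$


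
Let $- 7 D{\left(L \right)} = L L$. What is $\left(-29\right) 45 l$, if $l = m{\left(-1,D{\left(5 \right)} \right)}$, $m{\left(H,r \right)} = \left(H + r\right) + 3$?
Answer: $\frac{14355}{7} \approx 2050.7$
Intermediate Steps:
$D{\left(L \right)} = - \frac{L^{2}}{7}$ ($D{\left(L \right)} = - \frac{L L}{7} = - \frac{L^{2}}{7}$)
$m{\left(H,r \right)} = 3 + H + r$
$l = - \frac{11}{7}$ ($l = 3 - 1 - \frac{5^{2}}{7} = 3 - 1 - \frac{25}{7} = - \frac{11}{7} \approx -1.5714$)
$\left(-29\right) 45 l = \left(-29\right) 45 \left(- \frac{11}{7}\right) = \left(-1305\right) \left(- \frac{11}{7}\right) = \frac{14355}{7}$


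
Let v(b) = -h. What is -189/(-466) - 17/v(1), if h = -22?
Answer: -941/2563 ≈ -0.36715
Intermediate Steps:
v(b) = 22 (v(b) = -1*(-22) = 22)
-189/(-466) - 17/v(1) = -189/(-466) - 17/22 = -189*(-1/466) - 17*1/22 = 189/466 - 17/22 = -941/2563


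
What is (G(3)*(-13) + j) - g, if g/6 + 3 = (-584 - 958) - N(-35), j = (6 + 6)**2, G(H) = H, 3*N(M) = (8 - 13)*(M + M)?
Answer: 10075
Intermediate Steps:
N(M) = -10*M/3 (N(M) = ((8 - 13)*(M + M))/3 = (-10*M)/3 = -10*M/3)
j = 144 (j = 12**2 = 144)
g = -9970 (g = -18 + 6*((-584 - 958) - (-10)*(-35)/3) = -18 + 6*(-1542 - 1*350/3) = -18 + 6*(-1542 - 350/3) = -18 + 6*(-4976/3) = -18 - 9952 = -9970)
(G(3)*(-13) + j) - g = (3*(-13) + 144) - 1*(-9970) = (-39 + 144) + 9970 = 105 + 9970 = 10075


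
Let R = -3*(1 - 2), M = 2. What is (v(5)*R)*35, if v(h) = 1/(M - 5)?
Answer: -35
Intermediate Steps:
R = 3 (R = -3*(-1) = 3)
v(h) = -⅓ (v(h) = 1/(2 - 5) = 1/(-3) = -⅓)
(v(5)*R)*35 = -⅓*3*35 = -1*35 = -35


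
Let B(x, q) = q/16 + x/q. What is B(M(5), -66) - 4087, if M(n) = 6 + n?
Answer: -98191/24 ≈ -4091.3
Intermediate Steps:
B(x, q) = q/16 + x/q (B(x, q) = q*(1/16) + x/q = q/16 + x/q)
B(M(5), -66) - 4087 = ((1/16)*(-66) + (6 + 5)/(-66)) - 4087 = (-33/8 + 11*(-1/66)) - 4087 = (-33/8 - ⅙) - 4087 = -103/24 - 4087 = -98191/24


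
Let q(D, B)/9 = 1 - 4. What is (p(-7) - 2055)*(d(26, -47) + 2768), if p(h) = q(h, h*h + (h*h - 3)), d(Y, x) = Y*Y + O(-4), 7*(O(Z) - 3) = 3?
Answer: -50242824/7 ≈ -7.1775e+6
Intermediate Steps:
O(Z) = 24/7 (O(Z) = 3 + (1/7)*3 = 3 + 3/7 = 24/7)
d(Y, x) = 24/7 + Y**2 (d(Y, x) = Y*Y + 24/7 = Y**2 + 24/7 = 24/7 + Y**2)
q(D, B) = -27 (q(D, B) = 9*(1 - 4) = 9*(-3) = -27)
p(h) = -27
(p(-7) - 2055)*(d(26, -47) + 2768) = (-27 - 2055)*((24/7 + 26**2) + 2768) = -2082*((24/7 + 676) + 2768) = -2082*(4756/7 + 2768) = -2082*24132/7 = -50242824/7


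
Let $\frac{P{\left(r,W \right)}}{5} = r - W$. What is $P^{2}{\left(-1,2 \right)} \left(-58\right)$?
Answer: $-13050$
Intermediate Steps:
$P{\left(r,W \right)} = - 5 W + 5 r$ ($P{\left(r,W \right)} = 5 \left(r - W\right) = - 5 W + 5 r$)
$P^{2}{\left(-1,2 \right)} \left(-58\right) = \left(\left(-5\right) 2 + 5 \left(-1\right)\right)^{2} \left(-58\right) = \left(-10 - 5\right)^{2} \left(-58\right) = \left(-15\right)^{2} \left(-58\right) = 225 \left(-58\right) = -13050$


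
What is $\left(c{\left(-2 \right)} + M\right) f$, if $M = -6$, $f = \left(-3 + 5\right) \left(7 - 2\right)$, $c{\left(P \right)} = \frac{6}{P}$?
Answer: $-90$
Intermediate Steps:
$f = 10$ ($f = 2 \cdot 5 = 10$)
$\left(c{\left(-2 \right)} + M\right) f = \left(\frac{6}{-2} - 6\right) 10 = \left(6 \left(- \frac{1}{2}\right) - 6\right) 10 = \left(-3 - 6\right) 10 = \left(-9\right) 10 = -90$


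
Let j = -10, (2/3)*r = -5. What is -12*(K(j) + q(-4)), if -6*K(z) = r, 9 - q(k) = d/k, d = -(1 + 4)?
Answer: -108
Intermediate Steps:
r = -15/2 (r = (3/2)*(-5) = -15/2 ≈ -7.5000)
d = -5 (d = -1*5 = -5)
q(k) = 9 + 5/k (q(k) = 9 - (-5)/k = 9 + 5/k)
K(z) = 5/4 (K(z) = -⅙*(-15/2) = 5/4)
-12*(K(j) + q(-4)) = -12*(5/4 + (9 + 5/(-4))) = -12*(5/4 + (9 + 5*(-¼))) = -12*(5/4 + (9 - 5/4)) = -12*(5/4 + 31/4) = -12*9 = -108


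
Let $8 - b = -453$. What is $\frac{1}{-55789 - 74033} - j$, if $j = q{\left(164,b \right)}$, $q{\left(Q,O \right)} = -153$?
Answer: $\frac{19862765}{129822} \approx 153.0$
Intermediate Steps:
$b = 461$ ($b = 8 - -453 = 8 + 453 = 461$)
$j = -153$
$\frac{1}{-55789 - 74033} - j = \frac{1}{-55789 - 74033} - -153 = \frac{1}{-129822} + 153 = - \frac{1}{129822} + 153 = \frac{19862765}{129822}$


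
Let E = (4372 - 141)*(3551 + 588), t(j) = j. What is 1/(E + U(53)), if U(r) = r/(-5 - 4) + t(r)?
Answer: 9/157609405 ≈ 5.7103e-8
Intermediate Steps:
E = 17512109 (E = 4231*4139 = 17512109)
U(r) = 8*r/9 (U(r) = r/(-5 - 4) + r = r/(-9) + r = r*(-⅑) + r = -r/9 + r = 8*r/9)
1/(E + U(53)) = 1/(17512109 + (8/9)*53) = 1/(17512109 + 424/9) = 1/(157609405/9) = 9/157609405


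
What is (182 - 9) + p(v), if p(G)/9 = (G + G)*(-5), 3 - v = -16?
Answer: -1537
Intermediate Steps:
v = 19 (v = 3 - 1*(-16) = 3 + 16 = 19)
p(G) = -90*G (p(G) = 9*((G + G)*(-5)) = 9*((2*G)*(-5)) = 9*(-10*G) = -90*G)
(182 - 9) + p(v) = (182 - 9) - 90*19 = 173 - 1710 = -1537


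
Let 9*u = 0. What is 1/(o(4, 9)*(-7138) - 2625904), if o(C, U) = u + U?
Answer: -1/2690146 ≈ -3.7173e-7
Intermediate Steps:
u = 0 (u = (⅑)*0 = 0)
o(C, U) = U (o(C, U) = 0 + U = U)
1/(o(4, 9)*(-7138) - 2625904) = 1/(9*(-7138) - 2625904) = 1/(-64242 - 2625904) = 1/(-2690146) = -1/2690146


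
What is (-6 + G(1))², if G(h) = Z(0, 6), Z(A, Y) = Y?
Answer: 0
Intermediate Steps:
G(h) = 6
(-6 + G(1))² = (-6 + 6)² = 0² = 0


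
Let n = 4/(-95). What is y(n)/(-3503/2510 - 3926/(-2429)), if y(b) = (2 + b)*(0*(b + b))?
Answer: 0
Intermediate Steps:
n = -4/95 (n = 4*(-1/95) = -4/95 ≈ -0.042105)
y(b) = 0 (y(b) = (2 + b)*(0*(2*b)) = (2 + b)*0 = 0)
y(n)/(-3503/2510 - 3926/(-2429)) = 0/(-3503/2510 - 3926/(-2429)) = 0/(-3503*1/2510 - 3926*(-1/2429)) = 0/(-3503/2510 + 3926/2429) = 0/(1345473/6096790) = 0*(6096790/1345473) = 0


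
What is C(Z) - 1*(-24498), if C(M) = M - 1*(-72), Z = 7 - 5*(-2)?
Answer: 24587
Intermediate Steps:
Z = 17 (Z = 7 + 10 = 17)
C(M) = 72 + M (C(M) = M + 72 = 72 + M)
C(Z) - 1*(-24498) = (72 + 17) - 1*(-24498) = 89 + 24498 = 24587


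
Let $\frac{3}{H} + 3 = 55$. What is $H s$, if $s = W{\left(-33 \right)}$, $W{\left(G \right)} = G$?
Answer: $- \frac{99}{52} \approx -1.9038$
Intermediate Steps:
$s = -33$
$H = \frac{3}{52}$ ($H = \frac{3}{-3 + 55} = \frac{3}{52} \approx 0.057692$)
$H s = \frac{3}{52} \left(-33\right) = - \frac{99}{52}$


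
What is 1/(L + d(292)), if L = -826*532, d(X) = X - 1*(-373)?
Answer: -1/438767 ≈ -2.2791e-6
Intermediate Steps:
d(X) = 373 + X (d(X) = X + 373 = 373 + X)
L = -439432
1/(L + d(292)) = 1/(-439432 + (373 + 292)) = 1/(-439432 + 665) = 1/(-438767) = -1/438767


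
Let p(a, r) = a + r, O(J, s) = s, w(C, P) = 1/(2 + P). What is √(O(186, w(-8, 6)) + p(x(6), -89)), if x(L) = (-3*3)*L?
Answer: 3*I*√254/4 ≈ 11.953*I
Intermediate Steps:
x(L) = -9*L
√(O(186, w(-8, 6)) + p(x(6), -89)) = √(1/(2 + 6) + (-9*6 - 89)) = √(1/8 + (-54 - 89)) = √(⅛ - 143) = √(-1143/8) = 3*I*√254/4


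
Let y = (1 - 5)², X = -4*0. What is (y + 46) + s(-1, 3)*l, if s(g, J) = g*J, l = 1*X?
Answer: 62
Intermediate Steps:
X = 0
y = 16 (y = (-4)² = 16)
l = 0 (l = 1*0 = 0)
s(g, J) = J*g
(y + 46) + s(-1, 3)*l = (16 + 46) + (3*(-1))*0 = 62 - 3*0 = 62 + 0 = 62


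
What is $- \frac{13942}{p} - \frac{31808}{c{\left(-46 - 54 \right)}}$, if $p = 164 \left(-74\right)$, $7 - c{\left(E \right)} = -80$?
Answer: $- \frac{192404467}{527916} \approx -364.46$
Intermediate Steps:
$c{\left(E \right)} = 87$ ($c{\left(E \right)} = 7 - -80 = 7 + 80 = 87$)
$p = -12136$
$- \frac{13942}{p} - \frac{31808}{c{\left(-46 - 54 \right)}} = - \frac{13942}{-12136} - \frac{31808}{87} = \left(-13942\right) \left(- \frac{1}{12136}\right) - \frac{31808}{87} = \frac{6971}{6068} - \frac{31808}{87} = - \frac{192404467}{527916}$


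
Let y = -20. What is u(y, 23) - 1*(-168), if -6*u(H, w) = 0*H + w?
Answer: 985/6 ≈ 164.17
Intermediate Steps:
u(H, w) = -w/6 (u(H, w) = -(0*H + w)/6 = -(0 + w)/6 = -w/6)
u(y, 23) - 1*(-168) = -⅙*23 - 1*(-168) = -23/6 + 168 = 985/6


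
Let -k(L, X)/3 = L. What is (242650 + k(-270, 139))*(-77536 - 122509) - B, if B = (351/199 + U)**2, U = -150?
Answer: -1928686618866701/39601 ≈ -4.8703e+10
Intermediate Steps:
k(L, X) = -3*L
B = 870191001/39601 (B = (351/199 - 150)**2 = (-29499/199)**2 = 870191001/39601 ≈ 21974.)
(242650 + k(-270, 139))*(-77536 - 122509) - B = (242650 - 3*(-270))*(-77536 - 122509) - 1*870191001/39601 = (242650 + 810)*(-200045) - 870191001/39601 = 243460*(-200045) - 870191001/39601 = -48702955700 - 870191001/39601 = -1928686618866701/39601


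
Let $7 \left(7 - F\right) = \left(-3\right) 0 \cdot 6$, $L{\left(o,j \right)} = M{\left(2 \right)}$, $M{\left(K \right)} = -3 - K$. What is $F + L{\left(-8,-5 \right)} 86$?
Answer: $-423$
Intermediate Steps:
$L{\left(o,j \right)} = -5$ ($L{\left(o,j \right)} = -3 - 2 = -5$)
$F = 7$ ($F = 7 - \frac{\left(-3\right) 0 \cdot 6}{7} = 7 - \frac{0 \cdot 6}{7} = 7 - 0 = 7 + 0 = 7$)
$F + L{\left(-8,-5 \right)} 86 = 7 - 430 = -423$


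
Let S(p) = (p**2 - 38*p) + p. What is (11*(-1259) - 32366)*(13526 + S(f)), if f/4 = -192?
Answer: -29197065690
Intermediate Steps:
f = -768 (f = 4*(-192) = -768)
S(p) = p**2 - 37*p
(11*(-1259) - 32366)*(13526 + S(f)) = (11*(-1259) - 32366)*(13526 - 768*(-37 - 768)) = (-13849 - 32366)*(13526 - 768*(-805)) = -46215*(13526 + 618240) = -46215*631766 = -29197065690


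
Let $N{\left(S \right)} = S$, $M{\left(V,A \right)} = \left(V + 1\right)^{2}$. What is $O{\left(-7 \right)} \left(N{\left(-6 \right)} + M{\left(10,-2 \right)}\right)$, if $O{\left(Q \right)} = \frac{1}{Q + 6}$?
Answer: $-115$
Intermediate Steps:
$M{\left(V,A \right)} = \left(1 + V\right)^{2}$
$O{\left(Q \right)} = \frac{1}{6 + Q}$
$O{\left(-7 \right)} \left(N{\left(-6 \right)} + M{\left(10,-2 \right)}\right) = \frac{-6 + \left(1 + 10\right)^{2}}{6 - 7} = \frac{-6 + 11^{2}}{-1} = - (-6 + 121) = \left(-1\right) 115 = -115$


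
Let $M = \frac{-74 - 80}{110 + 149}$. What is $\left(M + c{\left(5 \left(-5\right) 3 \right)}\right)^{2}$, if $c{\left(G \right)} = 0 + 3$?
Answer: $\frac{7921}{1369} \approx 5.786$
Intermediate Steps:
$c{\left(G \right)} = 3$
$M = - \frac{22}{37}$ ($M = - \frac{154}{259} = \left(-154\right) \frac{1}{259} = - \frac{22}{37} \approx -0.59459$)
$\left(M + c{\left(5 \left(-5\right) 3 \right)}\right)^{2} = \left(- \frac{22}{37} + 3\right)^{2} = \left(\frac{89}{37}\right)^{2} = \frac{7921}{1369}$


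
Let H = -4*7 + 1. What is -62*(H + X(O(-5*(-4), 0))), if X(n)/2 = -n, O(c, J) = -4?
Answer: 1178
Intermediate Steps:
X(n) = -2*n (X(n) = 2*(-n) = -2*n)
H = -27 (H = -28 + 1 = -27)
-62*(H + X(O(-5*(-4), 0))) = -62*(-27 - 2*(-4)) = -62*(-27 + 8) = -62*(-19) = 1178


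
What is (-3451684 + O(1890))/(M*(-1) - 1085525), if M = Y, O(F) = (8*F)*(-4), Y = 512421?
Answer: 1756082/798973 ≈ 2.1979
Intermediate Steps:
O(F) = -32*F
M = 512421
(-3451684 + O(1890))/(M*(-1) - 1085525) = (-3451684 - 32*1890)/(512421*(-1) - 1085525) = (-3451684 - 60480)/(-512421 - 1085525) = -3512164/(-1597946) = -3512164*(-1/1597946) = 1756082/798973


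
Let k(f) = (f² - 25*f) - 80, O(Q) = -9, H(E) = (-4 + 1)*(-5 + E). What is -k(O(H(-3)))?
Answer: -226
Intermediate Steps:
H(E) = 15 - 3*E (H(E) = -3*(-5 + E) = 15 - 3*E)
k(f) = -80 + f² - 25*f
-k(O(H(-3))) = -(-80 + (-9)² - 25*(-9)) = -(-80 + 81 + 225) = -1*226 = -226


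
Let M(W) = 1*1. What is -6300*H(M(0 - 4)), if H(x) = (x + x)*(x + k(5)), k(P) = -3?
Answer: 25200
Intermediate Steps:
M(W) = 1
H(x) = 2*x*(-3 + x) (H(x) = (x + x)*(x - 3) = (2*x)*(-3 + x) = 2*x*(-3 + x))
-6300*H(M(0 - 4)) = -12600*(-3 + 1) = -12600*(-2) = -6300*(-4) = 25200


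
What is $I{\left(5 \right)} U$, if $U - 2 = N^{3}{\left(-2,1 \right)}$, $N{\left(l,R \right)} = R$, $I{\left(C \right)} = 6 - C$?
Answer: $3$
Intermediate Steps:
$U = 3$ ($U = 2 + 1^{3} = 2 + 1 = 3$)
$I{\left(5 \right)} U = \left(6 - 5\right) 3 = 1 \cdot 3 = 3$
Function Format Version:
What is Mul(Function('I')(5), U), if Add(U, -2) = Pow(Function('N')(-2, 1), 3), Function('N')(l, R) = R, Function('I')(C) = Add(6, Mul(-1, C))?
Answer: 3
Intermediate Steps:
U = 3 (U = Add(2, Pow(1, 3)) = Add(2, 1) = 3)
Mul(Function('I')(5), U) = Mul(Add(6, Mul(-1, 5)), 3) = Mul(Add(6, -5), 3) = Mul(1, 3) = 3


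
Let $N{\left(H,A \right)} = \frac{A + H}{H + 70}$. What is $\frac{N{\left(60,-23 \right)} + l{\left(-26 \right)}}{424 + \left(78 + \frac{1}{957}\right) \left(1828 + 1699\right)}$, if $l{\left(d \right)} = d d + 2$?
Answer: $\frac{84385389}{34279145810} \approx 0.0024617$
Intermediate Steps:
$N{\left(H,A \right)} = \frac{A + H}{70 + H}$
$l{\left(d \right)} = 2 + d^{2}$ ($l{\left(d \right)} = d^{2} + 2 = 2 + d^{2}$)
$\frac{N{\left(60,-23 \right)} + l{\left(-26 \right)}}{424 + \left(78 + \frac{1}{957}\right) \left(1828 + 1699\right)} = \frac{\frac{-23 + 60}{70 + 60} + \left(2 + \left(-26\right)^{2}\right)}{424 + \left(78 + \frac{1}{957}\right) \left(1828 + 1699\right)} = \frac{\frac{1}{130} \cdot 37 + \left(2 + 676\right)}{424 + \left(78 + \frac{1}{957}\right) 3527} = \frac{\frac{1}{130} \cdot 37 + 678}{424 + \frac{74647}{957} \cdot 3527} = \frac{\frac{37}{130} + 678}{424 + \frac{263279969}{957}} = \frac{88177}{130 \cdot \frac{263685737}{957}} = \frac{88177}{130} \cdot \frac{957}{263685737} = \frac{84385389}{34279145810}$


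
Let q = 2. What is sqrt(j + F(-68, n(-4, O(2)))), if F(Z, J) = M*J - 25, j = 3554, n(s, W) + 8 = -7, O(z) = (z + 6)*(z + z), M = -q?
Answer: sqrt(3559) ≈ 59.657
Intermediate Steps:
M = -2 (M = -1*2 = -2)
O(z) = 2*z*(6 + z) (O(z) = (6 + z)*(2*z) = 2*z*(6 + z))
n(s, W) = -15 (n(s, W) = -8 - 7 = -15)
F(Z, J) = -25 - 2*J (F(Z, J) = -2*J - 25 = -25 - 2*J)
sqrt(j + F(-68, n(-4, O(2)))) = sqrt(3554 + (-25 - 2*(-15))) = sqrt(3554 + (-25 + 30)) = sqrt(3554 + 5) = sqrt(3559)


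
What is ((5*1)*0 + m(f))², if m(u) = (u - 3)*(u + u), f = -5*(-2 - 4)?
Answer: 2624400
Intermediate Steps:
f = 30 (f = -5*(-6) = 30)
m(u) = 2*u*(-3 + u) (m(u) = (-3 + u)*(2*u) = 2*u*(-3 + u))
((5*1)*0 + m(f))² = ((5*1)*0 + 2*30*(-3 + 30))² = (5*0 + 2*30*27)² = (0 + 1620)² = 1620² = 2624400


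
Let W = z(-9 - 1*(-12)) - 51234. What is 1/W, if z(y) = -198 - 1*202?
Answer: -1/51634 ≈ -1.9367e-5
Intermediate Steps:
z(y) = -400 (z(y) = -198 - 202 = -400)
W = -51634 (W = -400 - 51234 = -51634)
1/W = 1/(-51634) = -1/51634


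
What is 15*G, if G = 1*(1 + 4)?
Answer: 75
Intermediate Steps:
G = 5 (G = 1*5 = 5)
15*G = 15*5 = 75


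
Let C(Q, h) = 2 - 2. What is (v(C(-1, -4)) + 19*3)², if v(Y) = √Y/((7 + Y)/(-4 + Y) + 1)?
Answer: 3249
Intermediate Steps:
C(Q, h) = 0
v(Y) = √Y/(1 + (7 + Y)/(-4 + Y)) (v(Y) = √Y/((7 + Y)/(-4 + Y) + 1) = √Y/(1 + (7 + Y)/(-4 + Y)))
(v(C(-1, -4)) + 19*3)² = (√0*(-4 + 0)/(3 + 2*0) + 19*3)² = (0*(-4)/(3 + 0) + 57)² = (0*(-4)/3 + 57)² = (0*(⅓)*(-4) + 57)² = (0 + 57)² = 57² = 3249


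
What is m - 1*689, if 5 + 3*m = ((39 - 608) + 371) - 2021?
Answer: -4291/3 ≈ -1430.3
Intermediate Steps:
m = -2224/3 (m = -5/3 + (((39 - 608) + 371) - 2021)/3 = -5/3 + ((-569 + 371) - 2021)/3 = -5/3 + (-198 - 2021)/3 = -5/3 + (⅓)*(-2219) = -5/3 - 2219/3 = -2224/3 ≈ -741.33)
m - 1*689 = -2224/3 - 1*689 = -2224/3 - 689 = -4291/3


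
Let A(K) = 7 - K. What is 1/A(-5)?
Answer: 1/12 ≈ 0.083333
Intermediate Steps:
1/A(-5) = 1/(7 - 1*(-5)) = 1/(7 + 5) = 1/12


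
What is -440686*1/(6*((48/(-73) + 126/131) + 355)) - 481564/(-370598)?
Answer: -387996585877441/1888812929175 ≈ -205.42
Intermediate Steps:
-440686*1/(6*((48/(-73) + 126/131) + 355)) - 481564/(-370598) = -440686*1/(6*((48*(-1/73) + 126*(1/131)) + 355)) - 481564*(-1/370598) = -440686*1/(6*((-48/73 + 126/131) + 355)) + 240782/185299 = -440686*1/(6*(2910/9563 + 355)) + 240782/185299 = -440686/((3397775/9563)*6) + 240782/185299 = -440686/20386650/9563 + 240782/185299 = -440686*9563/20386650 + 240782/185299 = -2107140109/10193325 + 240782/185299 = -387996585877441/1888812929175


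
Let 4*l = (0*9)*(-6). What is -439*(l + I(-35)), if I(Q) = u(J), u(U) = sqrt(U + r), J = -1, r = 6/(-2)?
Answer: -878*I ≈ -878.0*I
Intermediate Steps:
l = 0 (l = ((0*9)*(-6))/4 = (0*(-6))/4 = (1/4)*0 = 0)
r = -3 (r = 6*(-1/2) = -3)
u(U) = sqrt(-3 + U) (u(U) = sqrt(U - 3) = sqrt(-3 + U))
I(Q) = 2*I (I(Q) = sqrt(-3 - 1) = sqrt(-4) = 2*I)
-439*(l + I(-35)) = -439*(0 + 2*I) = -878*I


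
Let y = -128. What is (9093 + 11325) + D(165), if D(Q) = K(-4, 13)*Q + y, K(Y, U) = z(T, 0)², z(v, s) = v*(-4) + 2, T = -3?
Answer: 52630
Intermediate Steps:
z(v, s) = 2 - 4*v (z(v, s) = -4*v + 2 = 2 - 4*v)
K(Y, U) = 196 (K(Y, U) = (2 - 4*(-3))² = (2 + 12)² = 14² = 196)
D(Q) = -128 + 196*Q (D(Q) = 196*Q - 128 = -128 + 196*Q)
(9093 + 11325) + D(165) = (9093 + 11325) + (-128 + 196*165) = 20418 + (-128 + 32340) = 20418 + 32212 = 52630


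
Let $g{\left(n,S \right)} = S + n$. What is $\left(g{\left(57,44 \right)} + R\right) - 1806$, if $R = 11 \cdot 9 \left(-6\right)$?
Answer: $-2299$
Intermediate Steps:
$R = -594$ ($R = 99 \left(-6\right) = -594$)
$\left(g{\left(57,44 \right)} + R\right) - 1806 = \left(\left(44 + 57\right) - 594\right) - 1806 = \left(101 - 594\right) - 1806 = -493 - 1806 = -2299$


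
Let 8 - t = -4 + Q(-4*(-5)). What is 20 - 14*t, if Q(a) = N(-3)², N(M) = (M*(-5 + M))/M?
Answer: 748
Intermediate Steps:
N(M) = -5 + M
Q(a) = 64 (Q(a) = (-5 - 3)² = (-8)² = 64)
t = -52 (t = 8 - (-4 + 64) = 8 - 1*60 = 8 - 60 = -52)
20 - 14*t = 20 - 14*(-52) = 20 + 728 = 748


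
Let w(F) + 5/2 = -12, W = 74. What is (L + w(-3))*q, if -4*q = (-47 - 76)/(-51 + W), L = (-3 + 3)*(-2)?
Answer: -3567/184 ≈ -19.386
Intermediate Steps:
w(F) = -29/2 (w(F) = -5/2 - 12 = -29/2)
L = 0 (L = 0*(-2) = 0)
q = 123/92 (q = -(-47 - 76)/(4*(-51 + 74)) = -(-123)/(4*23) = -1/4*(-123/23) = 123/92 ≈ 1.3370)
(L + w(-3))*q = (0 - 29/2)*(123/92) = -29/2*123/92 = -3567/184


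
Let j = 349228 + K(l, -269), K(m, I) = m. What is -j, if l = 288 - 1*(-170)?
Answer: -349686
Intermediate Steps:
l = 458 (l = 288 + 170 = 458)
j = 349686 (j = 349228 + 458 = 349686)
-j = -1*349686 = -349686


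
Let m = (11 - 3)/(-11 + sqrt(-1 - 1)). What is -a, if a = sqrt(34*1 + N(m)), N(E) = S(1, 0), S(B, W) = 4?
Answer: -sqrt(38) ≈ -6.1644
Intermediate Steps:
m = 8/(-11 + I*sqrt(2)) (m = 8/(-11 + sqrt(-2)) = 8/(-11 + I*sqrt(2)) ≈ -0.71545 - 0.091981*I)
N(E) = 4
a = sqrt(38) (a = sqrt(34*1 + 4) = sqrt(34 + 4) = sqrt(38) ≈ 6.1644)
-a = -sqrt(38)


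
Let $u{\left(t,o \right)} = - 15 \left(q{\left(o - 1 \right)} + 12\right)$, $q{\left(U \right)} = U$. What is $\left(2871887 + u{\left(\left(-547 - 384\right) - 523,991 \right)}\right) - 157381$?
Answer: $2699476$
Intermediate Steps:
$u{\left(t,o \right)} = -165 - 15 o$ ($u{\left(t,o \right)} = - 15 \left(\left(o - 1\right) + 12\right) = - 15 \left(\left(-1 + o\right) + 12\right) = - 15 \left(11 + o\right) = -165 - 15 o$)
$\left(2871887 + u{\left(\left(-547 - 384\right) - 523,991 \right)}\right) - 157381 = \left(2871887 - 15030\right) - 157381 = 2856857 - 157381 = 2699476$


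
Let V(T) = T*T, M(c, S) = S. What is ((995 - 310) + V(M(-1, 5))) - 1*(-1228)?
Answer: 1938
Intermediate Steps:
V(T) = T**2
((995 - 310) + V(M(-1, 5))) - 1*(-1228) = ((995 - 310) + 5**2) - 1*(-1228) = (685 + 25) + 1228 = 710 + 1228 = 1938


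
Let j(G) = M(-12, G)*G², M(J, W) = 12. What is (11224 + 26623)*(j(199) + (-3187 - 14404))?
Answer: 17319581987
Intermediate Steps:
j(G) = 12*G²
(11224 + 26623)*(j(199) + (-3187 - 14404)) = (11224 + 26623)*(12*199² + (-3187 - 14404)) = 37847*(12*39601 - 17591) = 37847*(475212 - 17591) = 37847*457621 = 17319581987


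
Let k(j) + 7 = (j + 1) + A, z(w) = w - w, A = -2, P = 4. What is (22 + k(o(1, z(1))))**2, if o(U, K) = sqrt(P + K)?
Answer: 256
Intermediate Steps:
z(w) = 0
o(U, K) = sqrt(4 + K)
k(j) = -8 + j (k(j) = -7 + ((j + 1) - 2) = -7 + ((1 + j) - 2) = -7 + (-1 + j) = -8 + j)
(22 + k(o(1, z(1))))**2 = (22 + (-8 + sqrt(4 + 0)))**2 = (22 + (-8 + sqrt(4)))**2 = (22 + (-8 + 2))**2 = (22 - 6)**2 = 16**2 = 256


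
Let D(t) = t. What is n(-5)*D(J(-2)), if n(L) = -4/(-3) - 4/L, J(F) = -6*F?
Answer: 128/5 ≈ 25.600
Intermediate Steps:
n(L) = 4/3 - 4/L (n(L) = -4*(-⅓) - 4/L = 4/3 - 4/L)
n(-5)*D(J(-2)) = (4/3 - 4/(-5))*(-6*(-2)) = (4/3 - 4*(-⅕))*12 = (4/3 + ⅘)*12 = (32/15)*12 = 128/5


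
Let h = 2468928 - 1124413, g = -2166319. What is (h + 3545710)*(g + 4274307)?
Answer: 10308535617300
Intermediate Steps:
h = 1344515
(h + 3545710)*(g + 4274307) = (1344515 + 3545710)*(-2166319 + 4274307) = 4890225*2107988 = 10308535617300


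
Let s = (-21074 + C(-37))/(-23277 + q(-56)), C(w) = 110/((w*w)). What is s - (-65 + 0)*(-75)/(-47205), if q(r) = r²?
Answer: 99752801237/86772322263 ≈ 1.1496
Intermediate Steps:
C(w) = 110/w² (C(w) = 110/(w²) = 110/w²)
s = 28850196/27573029 (s = (-21074 + 110/(-37)²)/(-23277 + (-56)²) = (-21074 + 110*(1/1369))/(-23277 + 3136) = (-21074 + 110/1369)/(-20141) = -28850196/1369*(-1/20141) = 28850196/27573029 ≈ 1.0463)
s - (-65 + 0)*(-75)/(-47205) = 28850196/27573029 - (-65 + 0)*(-75)/(-47205) = 28850196/27573029 - (-65*(-75))*(-1)/47205 = 28850196/27573029 - 4875*(-1)/47205 = 28850196/27573029 - 1*(-325/3147) = 28850196/27573029 + 325/3147 = 99752801237/86772322263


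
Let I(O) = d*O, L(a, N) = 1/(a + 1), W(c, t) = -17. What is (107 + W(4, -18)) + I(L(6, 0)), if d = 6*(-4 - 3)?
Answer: 84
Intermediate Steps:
d = -42 (d = 6*(-7) = -42)
L(a, N) = 1/(1 + a)
I(O) = -42*O
(107 + W(4, -18)) + I(L(6, 0)) = (107 - 17) - 42/(1 + 6) = 90 - 42/7 = 90 - 42*⅐ = 90 - 6 = 84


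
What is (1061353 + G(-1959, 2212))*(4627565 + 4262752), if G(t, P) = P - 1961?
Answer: 9437996088468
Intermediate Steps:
G(t, P) = -1961 + P
(1061353 + G(-1959, 2212))*(4627565 + 4262752) = (1061353 + (-1961 + 2212))*(4627565 + 4262752) = (1061353 + 251)*8890317 = 1061604*8890317 = 9437996088468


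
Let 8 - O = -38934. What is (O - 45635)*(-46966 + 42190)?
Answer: 31965768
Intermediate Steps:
O = 38942 (O = 8 - 1*(-38934) = 8 + 38934 = 38942)
(O - 45635)*(-46966 + 42190) = (38942 - 45635)*(-46966 + 42190) = -6693*(-4776) = 31965768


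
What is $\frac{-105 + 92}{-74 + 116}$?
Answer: $- \frac{13}{42} \approx -0.30952$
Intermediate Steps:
$\frac{-105 + 92}{-74 + 116} = - \frac{13}{42}$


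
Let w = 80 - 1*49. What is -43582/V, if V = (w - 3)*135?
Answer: -3113/270 ≈ -11.530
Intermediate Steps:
w = 31 (w = 80 - 49 = 31)
V = 3780 (V = (31 - 3)*135 = 28*135 = 3780)
-43582/V = -43582/3780 = -43582*1/3780 = -3113/270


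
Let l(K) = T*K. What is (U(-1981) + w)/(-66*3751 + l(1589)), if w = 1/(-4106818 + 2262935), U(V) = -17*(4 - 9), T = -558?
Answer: -78365027/1045691863662 ≈ -7.4941e-5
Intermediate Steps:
U(V) = 85 (U(V) = -17*(-5) = 85)
w = -1/1843883 (w = 1/(-1843883) = -1/1843883 ≈ -5.4233e-7)
l(K) = -558*K
(U(-1981) + w)/(-66*3751 + l(1589)) = (85 - 1/1843883)/(-66*3751 - 558*1589) = 156730054/(1843883*(-247566 - 886662)) = (156730054/1843883)/(-1134228) = (156730054/1843883)*(-1/1134228) = -78365027/1045691863662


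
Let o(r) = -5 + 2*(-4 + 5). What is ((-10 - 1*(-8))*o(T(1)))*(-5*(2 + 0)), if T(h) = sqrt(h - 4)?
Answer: -60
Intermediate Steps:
T(h) = sqrt(-4 + h)
o(r) = -3 (o(r) = -5 + 2*1 = -5 + 2 = -3)
((-10 - 1*(-8))*o(T(1)))*(-5*(2 + 0)) = ((-10 - 1*(-8))*(-3))*(-5*(2 + 0)) = ((-10 + 8)*(-3))*(-5*2) = -2*(-3)*(-10) = 6*(-10) = -60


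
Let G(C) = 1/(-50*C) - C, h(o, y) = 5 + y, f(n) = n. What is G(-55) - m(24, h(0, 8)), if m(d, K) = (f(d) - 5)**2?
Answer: -841499/2750 ≈ -306.00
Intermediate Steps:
m(d, K) = (-5 + d)**2 (m(d, K) = (d - 5)**2 = (-5 + d)**2)
G(C) = -C - 1/(50*C) (G(C) = -1/(50*C) - C = -C - 1/(50*C))
G(-55) - m(24, h(0, 8)) = (-1*(-55) - 1/50/(-55)) - (-5 + 24)**2 = (55 - 1/50*(-1/55)) - 1*19**2 = (55 + 1/2750) - 1*361 = 151251/2750 - 361 = -841499/2750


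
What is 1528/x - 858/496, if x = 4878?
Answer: -856859/604872 ≈ -1.4166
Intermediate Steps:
1528/x - 858/496 = 1528/4878 - 858/496 = 1528*(1/4878) - 858*1/496 = 764/2439 - 429/248 = -856859/604872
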